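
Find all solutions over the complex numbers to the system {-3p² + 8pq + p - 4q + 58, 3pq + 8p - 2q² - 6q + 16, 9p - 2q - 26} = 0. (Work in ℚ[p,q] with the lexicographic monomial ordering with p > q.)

Compute a lex Gröbner basis by Buchberger's algorithm.
f_1 = -3p² + 8pq + p - 4q + 58, LT = p².
f_2 = 3pq + 8p - 2q² - 6q + 16, LT = pq.
f_3 = 9p - 2q - 26, LT = p.

S(f_1,f_2): lcm = p²q. S = -8/3p² - 2pq² + 5/3pq - 16/3p + 4/3q² - 58/3q.
  reduce S modulo (f_1, f_2, f_3):
  remainder -4/3q³ - 74/27q² - 1616/243q - 16544/243 ≠ 0; add h_4 = -4/3q³ - 74/27q² - 1616/243q - 16544/243 to the basis.

S(f_1,f_3): lcm = p². S = -22/9pq + 23/9p + 4/3q - 58/3.
  reduce S modulo (f_1, f_2, f_3, h_4):
  remainder -44/27q² - 374/243q + 4840/243 ≠ 0; add h_5 = -44/27q² - 374/243q + 4840/243 to the basis.

S(f_2,f_3): lcm = pq. S = 8/3p - 4/9q² + 8/9q + 16/3.
  reduce S modulo (f_1, f_2, f_3, h_4, h_5):
  remainder 154/81q + 616/81 ≠ 0; add h_6 = 154/81q + 616/81 to the basis.

The other S-polynomials (S(f_1,h_4), S(f_2,h_4), S(f_3,h_4), S(f_1,h_5), S(f_2,h_5), S(f_3,h_5), S(h_4,h_5), S(f_1,h_6), S(f_2,h_6), S(f_3,h_6), S(h_4,h_6), S(h_5,h_6)) all reduce to 0 modulo the current basis, so we have a Gröbner basis.
Inter-reduce: drop elements whose leading term is divisible by another's, tail-reduce, and make monic.
Reduced Gröbner basis: {p - 2, q + 4}.

From the last basis element, q + 4 = 0, so q takes values in {-4}. Each choice, substituted upward through the basis, yields the corresponding point(s) of the solution set.
  q = -4: the earlier basis element becomes p - 2 = 0, giving p = 2 — point (2, -4).

{(2, -4)}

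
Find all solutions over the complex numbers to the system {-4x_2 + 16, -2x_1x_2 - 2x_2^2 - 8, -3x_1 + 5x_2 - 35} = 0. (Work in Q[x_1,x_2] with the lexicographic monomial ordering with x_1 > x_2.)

Compute a lex Gröbner basis by Buchberger's algorithm.
f_1 = -4x_2 + 16, LT = x_2.
f_2 = -2x_1x_2 - 2x_2^2 - 8, LT = x_1x_2.
f_3 = -3x_1 + 5x_2 - 35, LT = x_1.

The S-polynomials (S(f_1,f_2), S(f_1,f_3), S(f_2,f_3)) all reduce to 0 modulo the current basis, so we have a Gröbner basis.
Inter-reduce: drop elements whose leading term is divisible by another's, tail-reduce, and make monic.
Reduced Gröbner basis: {x_1 + 5, x_2 - 4}.

Since the basis is lex-ordered, x_2 - 4 is univariate in x_2. Its roots are {4}. Back-substituting each root into the other basis elements fixes the other coordinates.
  x_2 = 4: the earlier basis element becomes x_1 + 5 = 0, giving x_1 = -5 — point (-5, 4).

{(-5, 4)}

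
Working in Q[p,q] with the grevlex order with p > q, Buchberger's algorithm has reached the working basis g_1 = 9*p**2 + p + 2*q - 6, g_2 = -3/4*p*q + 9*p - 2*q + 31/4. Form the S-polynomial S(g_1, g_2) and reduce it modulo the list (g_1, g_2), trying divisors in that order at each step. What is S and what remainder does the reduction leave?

S(g_1, g_2) = 12*p**2 - 23/9*p*q + 2/9*q**2 + 31/3*p - 2/3*q; remainder on division = 2/9*q**2 - 65/3*p + 94/27*q - 497/27.

lcm(LM(g_1), LM(g_2)) = p**2*q.
S = (lcm/LT(g_1))·g_1 − (lcm/LT(g_2))·g_2 = 12*p**2 - 23/9*p*q + 2/9*q**2 + 31/3*p - 2/3*q.
Reduce S modulo (g_1, g_2) in that order:
  leading term p**2: subtract (4/3)·g_1 from 12*p**2 - 23/9*p*q + 2/9*q**2 + 31/3*p - 2/3*q → -23/9*p*q + 2/9*q**2 + 9*p - 10/3*q + 8
  leading term p*q: subtract (92/27)·g_2 from -23/9*p*q + 2/9*q**2 + 9*p - 10/3*q + 8 → 2/9*q**2 - 65/3*p + 94/27*q - 497/27
  leading term q**2: no divisor's leading term divides it; move 2/9*q**2 to the remainder.
  leading term p: no divisor's leading term divides it; move -65/3*p to the remainder.
  leading term q: no divisor's leading term divides it; move 94/27*q to the remainder.
  leading term 1: no divisor's leading term divides it; move -497/27 to the remainder.
The remainder 2/9*q**2 - 65/3*p + 94/27*q - 497/27 is nonzero, so it would be added as the next basis element.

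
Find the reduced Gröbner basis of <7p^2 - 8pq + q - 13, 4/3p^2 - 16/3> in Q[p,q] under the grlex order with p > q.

f_1 = 7p^2 - 8pq + q - 13, LT = p^2.
f_2 = 4/3p^2 - 16/3, LT = p^2.

S(f_1,f_2): lcm = p^2. S = -8/7pq + 1/7q + 15/7.
  leading term pq: no divisor's leading term divides it; move -8/7pq to the remainder.
  leading term q: no divisor's leading term divides it; move 1/7q to the remainder.
  leading term 1: no divisor's leading term divides it; move 15/7 to the remainder.
  remainder -8/7pq + 1/7q + 15/7 ≠ 0; add g_3 = -8/7pq + 1/7q + 15/7 to the basis.

S(f_1,g_3): lcm = p^2q. S = -8/7pq^2 + 1/8pq + 1/7q^2 + 15/8p - 13/7q.
  leading term pq^2: subtract (q)·g_3 from -8/7pq^2 + 1/8pq + 1/7q^2 + 15/8p - 13/7q → 1/8pq + 15/8p - 4q
  leading term pq: subtract (-7/64)·g_3 from 1/8pq + 15/8p - 4q → 15/8p - 255/64q + 15/64
  leading term p: no divisor's leading term divides it; move 15/8p to the remainder.
  leading term q: no divisor's leading term divides it; move -255/64q to the remainder.
  leading term 1: no divisor's leading term divides it; move 15/64 to the remainder.
  remainder 15/8p - 255/64q + 15/64 ≠ 0; add g_4 = 15/8p - 255/64q + 15/64 to the basis.

S(g_3,g_4): lcm = pq. S = 17/8q^2 - 1/4q - 15/8.
  leading term q^2: no divisor's leading term divides it; move 17/8q^2 to the remainder.
  leading term q: no divisor's leading term divides it; move -1/4q to the remainder.
  leading term 1: no divisor's leading term divides it; move -15/8 to the remainder.
  remainder 17/8q^2 - 1/4q - 15/8 ≠ 0; add g_5 = 17/8q^2 - 1/4q - 15/8 to the basis.

The other S-polynomials (S(f_2,g_3), S(f_1,g_4), S(f_2,g_4), S(f_1,g_5), S(f_2,g_5), S(g_3,g_5), S(g_4,g_5)) all reduce to 0 modulo the current basis, so we have a Gröbner basis.
Inter-reduce: drop elements whose leading term is divisible by another's, tail-reduce, and make monic.

G = {q^2 - 2/17q - 15/17, p - 17/8q + 1/8}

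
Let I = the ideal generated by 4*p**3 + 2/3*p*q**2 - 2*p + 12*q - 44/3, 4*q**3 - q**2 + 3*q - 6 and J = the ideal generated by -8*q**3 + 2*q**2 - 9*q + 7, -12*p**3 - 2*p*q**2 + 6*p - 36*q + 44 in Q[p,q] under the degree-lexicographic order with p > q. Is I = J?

No, the ideals differ.

For a fixed monomial order, each ideal has a unique reduced Gröbner basis; comparing bases decides equality.
Buchberger on the first generating set:
f_1 = 4*p**3 + 2/3*p*q**2 - 2*p + 12*q - 44/3, LT = p**3.
f_2 = 4*q**3 - q**2 + 3*q - 6, LT = q**3.

The S-polynomials (S(f_1,f_2)) all reduce to 0 modulo the current basis, so we have a Gröbner basis.
Inter-reduce: drop elements whose leading term is divisible by another's, tail-reduce, and make monic.
Reduced Gröbner basis: {p**3 + 1/6*p*q**2 - 1/2*p + 3*q - 11/3, q**3 - 1/4*q**2 + 3/4*q - 3/2}.

Buchberger on the second generating set:
h_1 = -8*q**3 + 2*q**2 - 9*q + 7, LT = q**3.
h_2 = -12*p**3 - 2*p*q**2 + 6*p - 36*q + 44, LT = p**3.

The S-polynomials (S(h_1,h_2)) all reduce to 0 modulo the current basis, so we have a Gröbner basis.
Inter-reduce: drop elements whose leading term is divisible by another's, tail-reduce, and make monic.
Reduced Gröbner basis: {p**3 + 1/6*p*q**2 - 1/2*p + 3*q - 11/3, q**3 - 1/4*q**2 + 9/8*q - 7/8}.

Since the reduced bases disagree, the two ideals are not the same.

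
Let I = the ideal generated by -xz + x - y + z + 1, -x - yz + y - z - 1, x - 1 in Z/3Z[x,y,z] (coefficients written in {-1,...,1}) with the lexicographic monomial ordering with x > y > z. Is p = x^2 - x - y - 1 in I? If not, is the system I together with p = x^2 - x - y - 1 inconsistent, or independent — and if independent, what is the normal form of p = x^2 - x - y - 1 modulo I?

x^2 - x - y - 1 lies in I (it reduces to 0).

First compute the reduced Gröbner basis of I by Buchberger's algorithm.
f_1 = -xz + x - y + z + 1, LT = xz.
f_2 = -x - yz + y - z - 1, LT = x.
f_3 = x - 1, LT = x.

S(f_1,f_2): lcm = xz. S = -x - yz^2 + yz + y - z^2 + z - 1.
  reduce S modulo (f_1, f_2, f_3):
  remainder -yz^2 - yz - z^2 - z ≠ 0; add h_4 = -yz^2 - yz - z^2 - z to the basis.

S(f_1,f_3): lcm = xz. S = -x + y - 1.
  reduce S modulo (f_1, f_2, f_3, h_4):
  remainder yz + z ≠ 0; add h_5 = yz + z to the basis.

S(f_2,f_3): lcm = x. S = yz - y + z - 1.
  reduce S modulo (f_1, f_2, f_3, h_4, h_5):
  remainder -y - 1 ≠ 0; add h_6 = -y - 1 to the basis.

The other S-polynomials (S(f_1,h_4), S(f_2,h_4), S(f_3,h_4), S(f_1,h_5), S(f_2,h_5), S(f_3,h_5), S(h_4,h_5), S(f_1,h_6), S(f_2,h_6), S(f_3,h_6), S(h_4,h_6), S(h_5,h_6)) all reduce to 0 modulo the current basis, so we have a Gröbner basis.
Inter-reduce: drop elements whose leading term is divisible by another's, tail-reduce, and make monic.
Reduced Gröbner basis: {x - 1, y + 1}.
Label its elements g_1 = x - 1, g_2 = y + 1.

Reduce p = x^2 - x - y - 1 modulo G:
  leading term x^2: subtract (x)·g_1 from x^2 - x - y - 1 → -y - 1
  leading term y: subtract (-1)·g_2 from -y - 1 → 0
  normal form = 0.
Since the normal form is 0, p ∈ I.

Ideal membership is decidable via reduction modulo a Gröbner basis.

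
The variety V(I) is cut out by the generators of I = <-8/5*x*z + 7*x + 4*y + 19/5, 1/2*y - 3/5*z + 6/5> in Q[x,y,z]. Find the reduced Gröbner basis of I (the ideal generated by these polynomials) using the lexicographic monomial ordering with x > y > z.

f_1 = -8/5*x*z + 7*x + 4*y + 19/5, LT = x*z.
f_2 = 1/2*y - 3/5*z + 6/5, LT = y.

The S-polynomials (S(f_1,f_2)) all reduce to 0 modulo the current basis, so we have a Gröbner basis.

G = {x*z - 35/8*x - 3*z + 29/8, y - 6/5*z + 12/5}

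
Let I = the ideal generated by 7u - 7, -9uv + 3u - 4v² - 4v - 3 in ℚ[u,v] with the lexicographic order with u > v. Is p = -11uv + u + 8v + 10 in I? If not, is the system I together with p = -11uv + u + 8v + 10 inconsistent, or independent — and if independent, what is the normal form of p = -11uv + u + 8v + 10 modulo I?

Adjoining -11uv + u + 8v + 10 makes the ideal the whole ring: the system is inconsistent.

First compute the reduced Gröbner basis of I by Buchberger's algorithm.
f_1 = 7u - 7, LT = u.
f_2 = -9uv + 3u - 4v² - 4v - 3, LT = uv.

S(f_1,f_2): lcm = uv. S = ⅓u - 4/9v² - 13/9v - ⅓.
  leading term u: subtract (1/21)·f_1 from ⅓u - 4/9v² - 13/9v - ⅓ → -4/9v² - 13/9v
  leading term v²: no divisor's leading term divides it; move -4/9v² to the remainder.
  leading term v: no divisor's leading term divides it; move -13/9v to the remainder.
  remainder -4/9v² - 13/9v ≠ 0; add h_3 = -4/9v² - 13/9v to the basis.

The other S-polynomials (S(f_1,h_3), S(f_2,h_3)) all reduce to 0 modulo the current basis, so we have a Gröbner basis.
Inter-reduce: drop elements whose leading term is divisible by another's, tail-reduce, and make monic.
Reduced Gröbner basis: {u - 1, v² + 13/4v}.
Label its elements g_1 = u - 1, g_2 = v² + 13/4v.

Reduce p = -11uv + u + 8v + 10 modulo G:
  leading term uv: subtract (-11v)·g_1 from -11uv + u + 8v + 10 → u - 3v + 10
  leading term u: subtract (1)·g_1 from u - 3v + 10 → -3v + 11
  leading term v: no divisor's leading term divides it; move -3v to the remainder.
  leading term 1: no divisor's leading term divides it; move 11 to the remainder.
  normal form = -3v + 11.
The normal form is nonzero, so p ∉ I. Since p minus its normal form lies in I, I + (p) = I + (r) where r = -3v + 11; decide whether this ideal is the whole ring.
Run Buchberger on G together with r (pairs among the g_i already reduce to 0 since G is a Gröbner basis):
g_1 = u - 1, LT = u.
g_2 = v² + 13/4v, LT = v².
r = -3v + 11, LT = v.

S(g_2,r): lcm = v². S = 83/12v.
  leading term v: subtract (-83/36)·r from 83/12v → 913/36
  leading term 1: no divisor's leading term divides it; move 913/36 to the remainder.
  remainder 913/36 ≠ 0; add m_4 = 913/36 to the basis.

The other S-polynomials (S(g_1,g_2), S(g_1,r), S(g_1,m_4), S(g_2,m_4), S(r,m_4)) all reduce to 0 modulo the current basis, so we have a Gröbner basis.
Inter-reduce: drop elements whose leading term is divisible by another's, tail-reduce, and make monic.
Reduced Gröbner basis: {1}.
The reduced Gröbner basis of I + (p) is {1}: the ideal is the whole ring, so the enlarged system has no common solution — adjoining p is inconsistent.

The remainder on division by a Gröbner basis is unique — it is the normal form.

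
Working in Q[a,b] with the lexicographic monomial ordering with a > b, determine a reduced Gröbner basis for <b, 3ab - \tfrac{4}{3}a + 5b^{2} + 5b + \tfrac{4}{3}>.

f_1 = b, LT = b.
f_2 = 3ab - \tfrac{4}{3}a + 5b^{2} + 5b + \tfrac{4}{3}, LT = ab.

S(f_1,f_2): lcm = ab. S = \tfrac{4}{9}a - \tfrac{5}{3}b^{2} - \tfrac{5}{3}b - \tfrac{4}{9}.
  reduce S modulo (f_1, f_2):
  remainder \tfrac{4}{9}a - \tfrac{4}{9} ≠ 0; add g_3 = \tfrac{4}{9}a - \tfrac{4}{9} to the basis.

The other S-polynomials (S(f_1,g_3), S(f_2,g_3)) all reduce to 0 modulo the current basis, so we have a Gröbner basis.
Inter-reduce: drop elements whose leading term is divisible by another's, tail-reduce, and make monic.

G = {a - 1, b}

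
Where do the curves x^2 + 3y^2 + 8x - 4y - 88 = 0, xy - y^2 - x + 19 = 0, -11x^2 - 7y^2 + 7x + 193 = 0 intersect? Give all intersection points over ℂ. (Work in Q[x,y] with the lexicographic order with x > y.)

{(-1, -5)}

Compute a lex Gröbner basis by Buchberger's algorithm.
f_1 = x^2 + 8x + 3y^2 - 4y - 88, LT = x^2.
f_2 = xy - x - y^2 + 19, LT = xy.
f_3 = -11x^2 + 7x - 7y^2 + 193, LT = x^2.

S(f_1,f_2): lcm = x^2y. S = x^2 + xy^2 + 8xy - 19x + 3y^3 - 4y^2 - 88y.
  leading term x^2: subtract (1)·f_1 from x^2 + xy^2 + 8xy - 19x + 3y^3 - 4y^2 - 88y → xy^2 + 8xy - 27x + 3y^3 - 7y^2 - 84y + 88
  leading term xy^2: subtract (y)·f_2 from xy^2 + 8xy - 27x + 3y^3 - 7y^2 - 84y + 88 → 9xy - 27x + 4y^3 - 7y^2 - 103y + 88
  leading term xy: subtract (9)·f_2 from 9xy - 27x + 4y^3 - 7y^2 - 103y + 88 → -18x + 4y^3 + 2y^2 - 103y - 83
  leading term x: no divisor's leading term divides it; move -18x to the remainder.
  leading term y^3: no divisor's leading term divides it; move 4y^3 to the remainder.
  leading term y^2: no divisor's leading term divides it; move 2y^2 to the remainder.
  leading term y: no divisor's leading term divides it; move -103y to the remainder.
  leading term 1: no divisor's leading term divides it; move -83 to the remainder.
  remainder -18x + 4y^3 + 2y^2 - 103y - 83 ≠ 0; add h_4 = -18x + 4y^3 + 2y^2 - 103y - 83 to the basis.

S(f_1,f_3): lcm = x^2. S = 95/11x + 26/11y^2 - 4y - 775/11.
  leading term x: subtract (-95/198)·h_4 from 95/11x + 26/11y^2 - 4y - 775/11 → 190/99y^3 + 329/99y^2 - 10577/198y - 1985/18
  leading term y^3: no divisor's leading term divides it; move 190/99y^3 to the remainder.
  leading term y^2: no divisor's leading term divides it; move 329/99y^2 to the remainder.
  leading term y: no divisor's leading term divides it; move -10577/198y to the remainder.
  leading term 1: no divisor's leading term divides it; move -1985/18 to the remainder.
  remainder 190/99y^3 + 329/99y^2 - 10577/198y - 1985/18 ≠ 0; add h_5 = 190/99y^3 + 329/99y^2 - 10577/198y - 1985/18 to the basis.

S(f_2,f_3): lcm = x^2y. S = -x^2 - xy^2 + 7/11xy + 19x - 7/11y^3 + 193/11y.
  leading term x^2: subtract (-1)·f_1 from -x^2 - xy^2 + 7/11xy + 19x - 7/11y^3 + 193/11y → -xy^2 + 7/11xy + 27x - 7/11y^3 + 3y^2 + 149/11y - 88
  leading term xy^2: subtract (-y)·f_2 from -xy^2 + 7/11xy + 27x - 7/11y^3 + 3y^2 + 149/11y - 88 → -4/11xy + 27x - 18/11y^3 + 3y^2 + 358/11y - 88
  leading term xy: subtract (-4/11)·f_2 from -4/11xy + 27x - 18/11y^3 + 3y^2 + 358/11y - 88 → 293/11x - 18/11y^3 + 29/11y^2 + 358/11y - 892/11
  leading term x: subtract (-293/198)·h_4 from 293/11x - 18/11y^3 + 29/11y^2 + 358/11y - 892/11 → 424/99y^3 + 554/99y^2 - 23735/198y - 40375/198
  leading term y^3: subtract (212/95)·h_5 from 424/99y^3 + 554/99y^2 - 23735/198y - 40375/198 → -1902/1045y^2 - 1389/2090y + 17631/418
  leading term y^2: no divisor's leading term divides it; move -1902/1045y^2 to the remainder.
  leading term y: no divisor's leading term divides it; move -1389/2090y to the remainder.
  leading term 1: no divisor's leading term divides it; move 17631/418 to the remainder.
  remainder -1902/1045y^2 - 1389/2090y + 17631/418 ≠ 0; add h_6 = -1902/1045y^2 - 1389/2090y + 17631/418 to the basis.

S(f_2,h_5): lcm = xy^3. S = -519/190xy^2 + 10577/380xy + 4367/76x - y^4 + 19y^2.
  leading term xy^2: subtract (-519/190y)·f_2 from -519/190xy^2 + 10577/380xy + 4367/76x - y^4 + 19y^2 → 9539/380xy + 4367/76x - y^4 - 519/190y^3 + 19y^2 + 519/10y
  leading term xy: subtract (9539/380)·f_2 from 9539/380xy + 4367/76x - y^4 - 519/190y^3 + 19y^2 + 519/10y → 15687/190x - y^4 - 519/190y^3 + 16759/380y^2 + 519/10y - 9539/20
  leading term x: subtract (-1743/380)·h_4 from 15687/190x - y^4 - 519/190y^3 + 16759/380y^2 + 519/10y - 9539/20 → -y^4 + 2967/190y^3 + 4049/76y^2 - 159807/380y - 32591/38
  leading term y^4: subtract (-99/190y)·h_5 from -y^4 + 2967/190y^3 + 4049/76y^2 - 159807/380y - 32591/38 → 1648/95y^3 + 2417/95y^2 - 90821/190y - 32591/38
  leading term y^3: subtract (81576/9025)·h_5 from 1648/95y^3 + 2417/95y^2 - 90821/190y - 32591/38 → -41481/9025y^2 + 87453/18050y + 502263/3610
  leading term y^2: subtract (152097/60230)·h_6 from -41481/9025y^2 + 87453/18050y + 502263/3610 → 785799/120460y + 785799/24092
  leading term y: no divisor's leading term divides it; move 785799/120460y to the remainder.
  leading term 1: no divisor's leading term divides it; move 785799/24092 to the remainder.
  remainder 785799/120460y + 785799/24092 ≠ 0; add h_7 = 785799/120460y + 785799/24092 to the basis.

The other S-polynomials (S(f_1,h_4), S(f_2,h_4), S(f_3,h_4), S(f_1,h_5), S(f_3,h_5), S(h_4,h_5), S(f_1,h_6), S(f_2,h_6), S(f_3,h_6), S(h_4,h_6), S(h_5,h_6), S(f_1,h_7), S(f_2,h_7), S(f_3,h_7), S(h_4,h_7), S(h_5,h_7), S(h_6,h_7)) all reduce to 0 modulo the current basis, so we have a Gröbner basis.
Inter-reduce: drop elements whose leading term is divisible by another's, tail-reduce, and make monic.
Reduced Gröbner basis: {x + 1, y + 5}.

From the last basis element, y + 5 = 0, so y takes values in {-5}. Each choice, substituted upward through the basis, yields the corresponding point(s) of the solution set.
  y = -5: the earlier basis element becomes x + 1 = 0, giving x = -1 — point (-1, -5).
Substituting each solution back into the original system confirms all equations vanish.
This is the nonlinear analogue of row-reducing a linear system.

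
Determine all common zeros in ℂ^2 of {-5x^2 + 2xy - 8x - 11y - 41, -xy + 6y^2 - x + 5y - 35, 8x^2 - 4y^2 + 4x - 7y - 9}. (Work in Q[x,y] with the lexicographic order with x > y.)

{(-2, -3)}

Compute a lex Gröbner basis by Buchberger's algorithm.
f_1 = -5x^2 + 2xy - 8x - 11y - 41, LT = x^2.
f_2 = -xy - x + 6y^2 + 5y - 35, LT = xy.
f_3 = 8x^2 + 4x - 4y^2 - 7y - 9, LT = x^2.

S(f_1,f_2): lcm = x^2y. S = -x^2 + 28/5xy^2 + 33/5xy - 35x + 11/5y^2 + 41/5y.
  leading term x^2: subtract (1/5)·f_1 from -x^2 + 28/5xy^2 + 33/5xy - 35x + 11/5y^2 + 41/5y → 28/5xy^2 + 31/5xy - 167/5x + 11/5y^2 + 52/5y + 41/5
  leading term xy^2: subtract (-28/5y)·f_2 from 28/5xy^2 + 31/5xy - 167/5x + 11/5y^2 + 52/5y + 41/5 → 3/5xy - 167/5x + 168/5y^3 + 151/5y^2 - 928/5y + 41/5
  leading term xy: subtract (-3/5)·f_2 from 3/5xy - 167/5x + 168/5y^3 + 151/5y^2 - 928/5y + 41/5 → -34x + 168/5y^3 + 169/5y^2 - 913/5y - 64/5
  leading term x: no divisor's leading term divides it; move -34x to the remainder.
  leading term y^3: no divisor's leading term divides it; move 168/5y^3 to the remainder.
  leading term y^2: no divisor's leading term divides it; move 169/5y^2 to the remainder.
  leading term y: no divisor's leading term divides it; move -913/5y to the remainder.
  leading term 1: no divisor's leading term divides it; move -64/5 to the remainder.
  remainder -34x + 168/5y^3 + 169/5y^2 - 913/5y - 64/5 ≠ 0; add h_4 = -34x + 168/5y^3 + 169/5y^2 - 913/5y - 64/5 to the basis.

S(f_1,f_3): lcm = x^2. S = -2/5xy + 11/10x + 1/2y^2 + 123/40y + 373/40.
  leading term xy: subtract (2/5)·f_2 from -2/5xy + 11/10x + 1/2y^2 + 123/40y + 373/40 → 3/2x - 19/10y^2 + 43/40y + 933/40
  leading term x: subtract (-3/68)·h_4 from 3/2x - 19/10y^2 + 43/40y + 933/40 → 126/85y^3 - 139/340y^2 - 4747/680y + 15477/680
  leading term y^3: no divisor's leading term divides it; move 126/85y^3 to the remainder.
  leading term y^2: no divisor's leading term divides it; move -139/340y^2 to the remainder.
  leading term y: no divisor's leading term divides it; move -4747/680y to the remainder.
  leading term 1: no divisor's leading term divides it; move 15477/680 to the remainder.
  remainder 126/85y^3 - 139/340y^2 - 4747/680y + 15477/680 ≠ 0; add h_5 = 126/85y^3 - 139/340y^2 - 4747/680y + 15477/680 to the basis.

S(f_2,f_3): lcm = x^2y. S = x^2 - 6xy^2 - 11/2xy + 35x + 1/2y^3 + 7/8y^2 + 9/8y.
  leading term x^2: subtract (-1/5)·f_1 from x^2 - 6xy^2 - 11/2xy + 35x + 1/2y^3 + 7/8y^2 + 9/8y → -6xy^2 - 51/10xy + 167/5x + 1/2y^3 + 7/8y^2 - 43/40y - 41/5
  leading term xy^2: subtract (6y)·f_2 from -6xy^2 - 51/10xy + 167/5x + 1/2y^3 + 7/8y^2 - 43/40y - 41/5 → 9/10xy + 167/5x - 71/2y^3 - 233/8y^2 + 8357/40y - 41/5
  leading term xy: subtract (-9/10)·f_2 from 9/10xy + 167/5x - 71/2y^3 - 233/8y^2 + 8357/40y - 41/5 → 65/2x - 71/2y^3 - 949/40y^2 + 8537/40y - 397/10
  leading term x: subtract (-65/68)·h_4 from 65/2x - 71/2y^3 - 949/40y^2 + 8537/40y - 397/10 → -115/34y^3 + 5837/680y^2 + 26439/680y - 8829/170
  leading term y^3: subtract (-575/252)·h_5 from -115/34y^3 + 5837/680y^2 + 26439/680y - 8829/170 → 38561/5040y^2 + 231359/10080y - 1/480
  leading term y^2: no divisor's leading term divides it; move 38561/5040y^2 to the remainder.
  leading term y: no divisor's leading term divides it; move 231359/10080y to the remainder.
  leading term 1: no divisor's leading term divides it; move -1/480 to the remainder.
  remainder 38561/5040y^2 + 231359/10080y - 1/480 ≠ 0; add h_6 = 38561/5040y^2 + 231359/10080y - 1/480 to the basis.

S(f_2,h_5): lcm = xy^3. S = 643/504xy^2 + 4747/1008xy - 737/48x - 6y^4 - 5y^3 + 35y^2.
  leading term xy^2: subtract (-643/504y)·f_2 from 643/504xy^2 + 4747/1008xy - 737/48x - 6y^4 - 5y^3 + 35y^2 → 3461/1008xy - 737/48x - 6y^4 + 223/84y^3 + 20855/504y^2 - 3215/72y
  leading term xy: subtract (-3461/1008)·f_2 from 3461/1008xy - 737/48x - 6y^4 + 223/84y^3 + 20855/504y^2 - 3215/72y → -9469/504x - 6y^4 + 223/84y^3 + 15619/252y^2 - 9235/336y - 17305/144
  leading term x: subtract (557/1008)·h_4 from -9469/504x - 6y^4 + 223/84y^3 + 15619/252y^2 - 9235/336y - 17305/144 → -6y^4 - 6683/420y^3 + 72749/1680y^2 + 23126/315y - 190009/1680
  leading term y^4: subtract (-85/21y)·h_5 from -6y^4 - 6683/420y^3 + 72749/1680y^2 + 23126/315y - 190009/1680 → -527/30y^3 + 25279/1680y^2 + 417163/2520y - 190009/1680
  leading term y^3: subtract (-8959/756)·h_5 from -527/30y^3 + 25279/1680y^2 + 417163/2520y - 190009/1680 → 77129/7560y^2 + 2504287/30240y + 1578739/10080
  leading term y^2: subtract (154258/115683)·h_6 from 77129/7560y^2 + 2504287/30240y + 1578739/10080 → 4058588959/77738976y + 4058588959/25912992
  leading term y: no divisor's leading term divides it; move 4058588959/77738976y to the remainder.
  leading term 1: no divisor's leading term divides it; move 4058588959/25912992 to the remainder.
  remainder 4058588959/77738976y + 4058588959/25912992 ≠ 0; add h_7 = 4058588959/77738976y + 4058588959/25912992 to the basis.

The other S-polynomials (S(f_1,h_4), S(f_2,h_4), S(f_3,h_4), S(f_1,h_5), S(f_3,h_5), S(h_4,h_5), S(f_1,h_6), S(f_2,h_6), S(f_3,h_6), S(h_4,h_6), S(h_5,h_6), S(f_1,h_7), S(f_2,h_7), S(f_3,h_7), S(h_4,h_7), S(h_5,h_7), S(h_6,h_7)) all reduce to 0 modulo the current basis, so we have a Gröbner basis.
Inter-reduce: drop elements whose leading term is divisible by another's, tail-reduce, and make monic.
Reduced Gröbner basis: {x + 2, y + 3}.

A lex Gröbner basis eliminates variables successively. Here y + 3 depends only on y, with roots {-3}; lifting each root through the earlier basis elements recovers the full solutions.
  y = -3: the earlier basis element becomes x + 2 = 0, giving x = -2 — point (-2, -3).
Substituting each solution back into the original system confirms all equations vanish.
Zero-dimensionality of the ideal guarantees finitely many solutions over ℂ.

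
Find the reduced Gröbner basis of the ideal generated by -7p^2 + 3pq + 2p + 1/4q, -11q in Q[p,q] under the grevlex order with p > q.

G = {p^2 - 2/7p, q}

f_1 = -7p^2 + 3pq + 2p + 1/4q, LT = p^2.
f_2 = -11q, LT = q.

The S-polynomials (S(f_1,f_2)) all reduce to 0 modulo the current basis, so we have a Gröbner basis.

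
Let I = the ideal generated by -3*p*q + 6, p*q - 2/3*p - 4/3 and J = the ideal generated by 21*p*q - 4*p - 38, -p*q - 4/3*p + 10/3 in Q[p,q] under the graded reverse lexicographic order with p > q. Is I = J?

Yes, the ideals are equal.

Equality of ideals is decidable: compute both reduced Gröbner bases (unique for the ordering) and check whether they agree.
Buchberger on the first generating set:
f_1 = -3*p*q + 6, LT = p*q.
f_2 = p*q - 2/3*p - 4/3, LT = p*q.

S(f_1,f_2): lcm = p*q. S = 2/3*p - 2/3.
  reduce S modulo (f_1, f_2):
  remainder 2/3*p - 2/3 ≠ 0; add g_3 = 2/3*p - 2/3 to the basis.

S(f_1,g_3): lcm = p*q. S = q - 2.
  reduce S modulo (f_1, f_2, g_3):
  remainder q - 2 ≠ 0; add g_4 = q - 2 to the basis.

The other S-polynomials (S(f_2,g_3), S(f_1,g_4), S(f_2,g_4), S(g_3,g_4)) all reduce to 0 modulo the current basis, so we have a Gröbner basis.
Inter-reduce: drop elements whose leading term is divisible by another's, tail-reduce, and make monic.
Reduced Gröbner basis: {p - 1, q - 2}.

Buchberger on the second generating set:
h_1 = 21*p*q - 4*p - 38, LT = p*q.
h_2 = -p*q - 4/3*p + 10/3, LT = p*q.

S(h_1,h_2): lcm = p*q. S = -32/21*p + 32/21.
  reduce S modulo (h_1, h_2):
  remainder -32/21*p + 32/21 ≠ 0; add k_3 = -32/21*p + 32/21 to the basis.

S(h_1,k_3): lcm = p*q. S = -4/21*p + q - 38/21.
  reduce S modulo (h_1, h_2, k_3):
  remainder q - 2 ≠ 0; add k_4 = q - 2 to the basis.

The other S-polynomials (S(h_2,k_3), S(h_1,k_4), S(h_2,k_4), S(k_3,k_4)) all reduce to 0 modulo the current basis, so we have a Gröbner basis.
Inter-reduce: drop elements whose leading term is divisible by another's, tail-reduce, and make monic.
Reduced Gröbner basis: {p - 1, q - 2}.

Same reduced basis, so the two generating sets span the same ideal.
The same test decides containment: I ⊆ J iff every generator of I reduces to 0 modulo a Gröbner basis of J.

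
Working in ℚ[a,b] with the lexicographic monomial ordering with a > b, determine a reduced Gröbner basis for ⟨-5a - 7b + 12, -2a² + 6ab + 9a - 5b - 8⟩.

G = {a + 7/5b - 12/5, b² - 64/77b - 13/77}

f_1 = -5a - 7b + 12, LT = a.
f_2 = -2a² + 6ab + 9a - 5b - 8, LT = a².

S(f_1,f_2): lcm = a². S = 22/5ab + 21/10a - 5/2b - 4.
  reduce S modulo (f_1, f_2):
  remainder -154/25b² + 128/25b + 26/25 ≠ 0; add g_3 = -154/25b² + 128/25b + 26/25 to the basis.

The other S-polynomials (S(f_1,g_3), S(f_2,g_3)) all reduce to 0 modulo the current basis, so we have a Gröbner basis.
Inter-reduce: drop elements whose leading term is divisible by another's, tail-reduce, and make monic.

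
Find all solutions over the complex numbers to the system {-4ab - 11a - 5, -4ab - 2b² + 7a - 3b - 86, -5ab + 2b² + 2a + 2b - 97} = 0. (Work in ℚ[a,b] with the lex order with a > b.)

Compute a lex Gröbner basis by Buchberger's algorithm.
f_1 = -4ab - 11a - 5, LT = ab.
f_2 = -4ab + 7a - 2b² - 3b - 86, LT = ab.
f_3 = -5ab + 2a + 2b² + 2b - 97, LT = ab.

S(f_1,f_2): lcm = ab. S = 9/2a - ½b² - ¾b - 81/4.
  reduce S modulo (f_1, f_2, f_3):
  remainder 9/2a - ½b² - ¾b - 81/4 ≠ 0; add h_4 = 9/2a - ½b² - ¾b - 81/4 to the basis.

S(f_1,f_3): lcm = ab. S = 63/20a + ⅖b² + ⅖b - 363/20.
  reduce S modulo (f_1, f_2, f_3, h_4):
  remainder ¾b² + 37/40b - 159/40 ≠ 0; add h_5 = ¾b² + 37/40b - 159/40 to the basis.

S(f_1,h_4): lcm = ab. S = 11/4a + 1/9b³ + ⅙b² + 9/2b + 5/4.
  reduce S modulo (f_1, f_2, f_3, h_4, h_5):
  remainder 10396/2025b + 10396/675 ≠ 0; add h_6 = 10396/2025b + 10396/675 to the basis.

The other S-polynomials (S(f_2,f_3), S(f_2,h_4), S(f_3,h_4), S(f_1,h_5), S(f_2,h_5), S(f_3,h_5), S(h_4,h_5), S(f_1,h_6), S(f_2,h_6), S(f_3,h_6), S(h_4,h_6), S(h_5,h_6)) all reduce to 0 modulo the current basis, so we have a Gröbner basis.
Inter-reduce: drop elements whose leading term is divisible by another's, tail-reduce, and make monic.
Reduced Gröbner basis: {a - 5, b + 3}.

A lex Gröbner basis eliminates variables successively. Here b + 3 depends only on b, with roots {-3}; lifting each root through the earlier basis elements recovers the full solutions.
  b = -3: the earlier basis element becomes a - 5 = 0, giving a = 5 — point (5, -3).
A lex Gröbner basis triangularizes the system, enabling back-substitution.

{(5, -3)}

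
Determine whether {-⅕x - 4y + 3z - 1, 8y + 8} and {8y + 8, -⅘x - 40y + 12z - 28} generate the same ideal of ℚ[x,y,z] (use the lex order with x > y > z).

Equality of ideals is decidable: compute both reduced Gröbner bases (unique for the ordering) and check whether they agree.
Buchberger on the first generating set:
f_1 = -⅕x - 4y + 3z - 1, LT = x.
f_2 = 8y + 8, LT = y.

S(f_1,f_2): leading monomials are coprime, so the S-polynomial reduces to 0 (Buchberger's first criterion).
Every S-polynomial of the final basis reduces to 0, so we have a Gröbner basis.
Inter-reduce: drop elements whose leading term is divisible by another's, tail-reduce, and make monic.
Reduced Gröbner basis: {x - 15z - 15, y + 1}.

Buchberger on the second generating set:
h_1 = 8y + 8, LT = y.
h_2 = -⅘x - 40y + 12z - 28, LT = x.

S(h_1,h_2): leading monomials are coprime, so the S-polynomial reduces to 0 (Buchberger's first criterion).
Every S-polynomial of the final basis reduces to 0, so we have a Gröbner basis.
Inter-reduce: drop elements whose leading term is divisible by another's, tail-reduce, and make monic.
Reduced Gröbner basis: {x - 15z - 15, y + 1}.

Same reduced basis, so the two generating sets span the same ideal.
The same test decides containment: I ⊆ J iff every generator of I reduces to 0 modulo a Gröbner basis of J.

Yes, the ideals are equal.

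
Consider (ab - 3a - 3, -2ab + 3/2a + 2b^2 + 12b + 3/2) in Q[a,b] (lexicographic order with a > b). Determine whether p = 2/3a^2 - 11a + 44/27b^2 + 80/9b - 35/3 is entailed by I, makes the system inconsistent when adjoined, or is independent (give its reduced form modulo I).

2/3a^2 - 11a + 44/27b^2 + 80/9b - 35/3 lies in I (it reduces to 0).

First compute the reduced Gröbner basis of I by Buchberger's algorithm.
f_1 = ab - 3a - 3, LT = ab.
f_2 = -2ab + 3/2a + 2b^2 + 12b + 3/2, LT = ab.

S(f_1,f_2): lcm = ab. S = -9/4a + b^2 + 6b - 9/4.
  reduce S modulo (f_1, f_2):
  remainder -9/4a + b^2 + 6b - 9/4 ≠ 0; add h_3 = -9/4a + b^2 + 6b - 9/4 to the basis.

S(f_1,h_3): lcm = ab. S = -3a + 4/9b^3 + 8/3b^2 - b - 3.
  reduce S modulo (f_1, f_2, h_3):
  remainder 4/9b^3 + 4/3b^2 - 9b ≠ 0; add h_4 = 4/9b^3 + 4/3b^2 - 9b to the basis.

The other S-polynomials (S(f_2,h_3), S(f_1,h_4), S(f_2,h_4), S(h_3,h_4)) all reduce to 0 modulo the current basis, so we have a Gröbner basis.
Inter-reduce: drop elements whose leading term is divisible by another's, tail-reduce, and make monic.
Reduced Gröbner basis: {a - 4/9b^2 - 8/3b + 1, b^3 + 3b^2 - 81/4b}.
Label its elements g_1 = a - 4/9b^2 - 8/3b + 1, g_2 = b^3 + 3b^2 - 81/4b.

Reduce p = 2/3a^2 - 11a + 44/27b^2 + 80/9b - 35/3 modulo G:
  leading term a^2: subtract (2/3a)·g_1 from 2/3a^2 - 11a + 44/27b^2 + 80/9b - 35/3 → 8/27ab^2 + 16/9ab - 35/3a + 44/27b^2 + 80/9b - 35/3
  leading term ab^2: subtract (8/27b^2)·g_1 from 8/27ab^2 + 16/9ab - 35/3a + 44/27b^2 + 80/9b - 35/3 → 16/9ab - 35/3a + 32/243b^4 + 64/81b^3 + 4/3b^2 + 80/9b - 35/3
  leading term ab: subtract (16/9b)·g_1 from 16/9ab - 35/3a + 32/243b^4 + 64/81b^3 + 4/3b^2 + 80/9b - 35/3 → -35/3a + 32/243b^4 + 128/81b^3 + 164/27b^2 + 64/9b - 35/3
  leading term a: subtract (-35/3)·g_1 from -35/3a + 32/243b^4 + 128/81b^3 + 164/27b^2 + 64/9b - 35/3 → 32/243b^4 + 128/81b^3 + 8/9b^2 - 24b
  leading term b^4: subtract (32/243b)·g_2 from 32/243b^4 + 128/81b^3 + 8/9b^2 - 24b → 32/27b^3 + 32/9b^2 - 24b
  leading term b^3: subtract (32/27)·g_2 from 32/27b^3 + 32/9b^2 - 24b → 0
  normal form = 0.
Since the normal form is 0, p ∈ I.

Ideal membership is decidable via reduction modulo a Gröbner basis.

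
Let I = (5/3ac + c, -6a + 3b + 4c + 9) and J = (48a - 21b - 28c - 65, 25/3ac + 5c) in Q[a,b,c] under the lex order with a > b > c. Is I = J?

No, the ideals differ.

Equality of ideals is decidable: compute both reduced Gröbner bases (unique for the ordering) and check whether they agree.
Buchberger on the first generating set:
f_1 = 5/3ac + c, LT = ac.
f_2 = -6a + 3b + 4c + 9, LT = a.

S(f_1,f_2): lcm = ac. S = 1/2bc + 2/3c^2 + 21/10c.
  leading term bc: no divisor's leading term divides it; move 1/2bc to the remainder.
  leading term c^2: no divisor's leading term divides it; move 2/3c^2 to the remainder.
  leading term c: no divisor's leading term divides it; move 21/10c to the remainder.
  remainder 1/2bc + 2/3c^2 + 21/10c ≠ 0; add g_3 = 1/2bc + 2/3c^2 + 21/10c to the basis.

The other S-polynomials (S(f_1,g_3), S(f_2,g_3)) all reduce to 0 modulo the current basis, so we have a Gröbner basis.
Inter-reduce: drop elements whose leading term is divisible by another's, tail-reduce, and make monic.
Reduced Gröbner basis: {a - 1/2b - 2/3c - 3/2, bc + 4/3c^2 + 21/5c}.

Buchberger on the second generating set:
h_1 = 48a - 21b - 28c - 65, LT = a.
h_2 = 25/3ac + 5c, LT = ac.

S(h_1,h_2): lcm = ac. S = -7/16bc - 7/12c^2 - 469/240c.
  leading term bc: no divisor's leading term divides it; move -7/16bc to the remainder.
  leading term c^2: no divisor's leading term divides it; move -7/12c^2 to the remainder.
  leading term c: no divisor's leading term divides it; move -469/240c to the remainder.
  remainder -7/16bc - 7/12c^2 - 469/240c ≠ 0; add k_3 = -7/16bc - 7/12c^2 - 469/240c to the basis.

The other S-polynomials (S(h_1,k_3), S(h_2,k_3)) all reduce to 0 modulo the current basis, so we have a Gröbner basis.
Inter-reduce: drop elements whose leading term is divisible by another's, tail-reduce, and make monic.
Reduced Gröbner basis: {a - 7/16b - 7/12c - 65/48, bc + 4/3c^2 + 67/15c}.

Since the reduced bases disagree, the two ideals are not the same.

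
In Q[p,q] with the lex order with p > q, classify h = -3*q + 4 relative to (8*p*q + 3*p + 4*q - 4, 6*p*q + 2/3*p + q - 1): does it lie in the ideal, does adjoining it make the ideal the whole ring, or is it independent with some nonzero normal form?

Adjoining -3*q + 4 makes the ideal the whole ring: the system is inconsistent.

First compute the reduced Gröbner basis of I by Buchberger's algorithm.
f_1 = 8*p*q + 3*p + 4*q - 4, LT = p*q.
f_2 = 6*p*q + 2/3*p + q - 1, LT = p*q.

S(f_1,f_2): lcm = p*q. S = 19/72*p + 1/3*q - 1/3.
  leading term p: no divisor's leading term divides it; move 19/72*p to the remainder.
  leading term q: no divisor's leading term divides it; move 1/3*q to the remainder.
  leading term 1: no divisor's leading term divides it; move -1/3 to the remainder.
  remainder 19/72*p + 1/3*q - 1/3 ≠ 0; add k_3 = 19/72*p + 1/3*q - 1/3 to the basis.

S(f_1,k_3): lcm = p*q. S = 3/8*p - 24/19*q**2 + 67/38*q - 1/2.
  leading term p: subtract (27/19)·k_3 from 3/8*p - 24/19*q**2 + 67/38*q - 1/2 → -24/19*q**2 + 49/38*q - 1/38
  leading term q**2: no divisor's leading term divides it; move -24/19*q**2 to the remainder.
  leading term q: no divisor's leading term divides it; move 49/38*q to the remainder.
  leading term 1: no divisor's leading term divides it; move -1/38 to the remainder.
  remainder -24/19*q**2 + 49/38*q - 1/38 ≠ 0; add k_4 = -24/19*q**2 + 49/38*q - 1/38 to the basis.

The other S-polynomials (S(f_2,k_3), S(f_1,k_4), S(f_2,k_4), S(k_3,k_4)) all reduce to 0 modulo the current basis, so we have a Gröbner basis.
Inter-reduce: drop elements whose leading term is divisible by another's, tail-reduce, and make monic.
Reduced Gröbner basis: {p + 24/19*q - 24/19, q**2 - 49/48*q + 1/48}.
Label its elements g_1 = p + 24/19*q - 24/19, g_2 = q**2 - 49/48*q + 1/48.

Reduce h = -3*q + 4 modulo G:
  leading term q: no divisor's leading term divides it; move -3*q to the remainder.
  leading term 1: no divisor's leading term divides it; move 4 to the remainder.
  normal form = -3*q + 4.
The normal form is nonzero, so h ∉ I. Since h minus its normal form lies in I, I + (h) = I + (r) where r = -3*q + 4; decide whether this ideal is the whole ring.
Run Buchberger on G together with r (pairs among the g_i already reduce to 0 since G is a Gröbner basis):
g_1 = p + 24/19*q - 24/19, LT = p.
g_2 = q**2 - 49/48*q + 1/48, LT = q**2.
r = -3*q + 4, LT = q.

S(g_2,r): lcm = q**2. S = 5/16*q + 1/48.
  leading term q: subtract (-5/48)·r from 5/16*q + 1/48 → 7/16
  leading term 1: no divisor's leading term divides it; move 7/16 to the remainder.
  remainder 7/16 ≠ 0; add m_4 = 7/16 to the basis.

The other S-polynomials (S(g_1,g_2), S(g_1,r), S(g_1,m_4), S(g_2,m_4), S(r,m_4)) all reduce to 0 modulo the current basis, so we have a Gröbner basis.
Inter-reduce: drop elements whose leading term is divisible by another's, tail-reduce, and make monic.
Reduced Gröbner basis: {1}.
The reduced Gröbner basis of I + (h) is {1}: the ideal is the whole ring, so the enlarged system has no common solution — adjoining h is inconsistent.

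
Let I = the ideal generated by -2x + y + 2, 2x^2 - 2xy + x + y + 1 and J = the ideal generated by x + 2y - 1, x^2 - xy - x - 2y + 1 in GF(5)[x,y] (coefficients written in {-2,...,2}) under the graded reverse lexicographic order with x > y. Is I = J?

No, the ideals differ.

Two ideals are equal iff their reduced Gröbner bases coincide (the reduced basis is unique for a fixed ordering).
Buchberger on the first generating set:
f_1 = -2x + y + 2, LT = x.
f_2 = 2x^2 - 2xy + x + y + 1, LT = x^2.

S(f_1,f_2): lcm = x^2. S = -2xy + x + 2y + 2.
  leading term xy: subtract (y)·f_1 from -2xy + x + 2y + 2 → -y^2 + x + 2
  leading term y^2: no divisor's leading term divides it; move -y^2 to the remainder.
  leading term x: subtract (2)·f_1 from x + 2 → -2y - 2
  leading term y: no divisor's leading term divides it; move -2y to the remainder.
  leading term 1: no divisor's leading term divides it; move -2 to the remainder.
  remainder -y^2 - 2y - 2 ≠ 0; add g_3 = -y^2 - 2y - 2 to the basis.

The other S-polynomials (S(f_1,g_3), S(f_2,g_3)) all reduce to 0 modulo the current basis, so we have a Gröbner basis.
Inter-reduce: drop elements whose leading term is divisible by another's, tail-reduce, and make monic.
Reduced Gröbner basis: {y^2 + 2y + 2, x + 2y - 1}.

Buchberger on the second generating set:
h_1 = x + 2y - 1, LT = x.
h_2 = x^2 - xy - x - 2y + 1, LT = x^2.

S(h_1,h_2): lcm = x^2. S = -2xy + 2y - 1.
  leading term xy: subtract (-2y)·h_1 from -2xy + 2y - 1 → -y^2 - 1
  leading term y^2: no divisor's leading term divides it; move -y^2 to the remainder.
  leading term 1: no divisor's leading term divides it; move -1 to the remainder.
  remainder -y^2 - 1 ≠ 0; add k_3 = -y^2 - 1 to the basis.

The other S-polynomials (S(h_1,k_3), S(h_2,k_3)) all reduce to 0 modulo the current basis, so we have a Gröbner basis.
Inter-reduce: drop elements whose leading term is divisible by another's, tail-reduce, and make monic.
Reduced Gröbner basis: {y^2 + 1, x + 2y - 1}.

Since the reduced bases disagree, the two ideals are not the same.
The choice of monomial ordering does not affect the verdict — as long as both bases are computed under the same ordering, their equality decides ideal equality.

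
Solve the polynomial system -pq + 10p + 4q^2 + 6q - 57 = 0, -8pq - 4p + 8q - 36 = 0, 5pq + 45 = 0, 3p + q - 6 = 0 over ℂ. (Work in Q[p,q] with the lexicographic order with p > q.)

{(3, -3)}

Compute a lex Gröbner basis by Buchberger's algorithm.
f_1 = -pq + 10p + 4q^2 + 6q - 57, LT = pq.
f_2 = -8pq - 4p + 8q - 36, LT = pq.
f_3 = 5pq + 45, LT = pq.
f_4 = 3p + q - 6, LT = p.

S(f_1,f_2): lcm = pq. S = -21/2p - 4q^2 - 5q + 105/2.
  reduce S modulo (f_1, f_2, f_3, f_4):
  remainder -4q^2 - 3/2q + 63/2 ≠ 0; add h_5 = -4q^2 - 3/2q + 63/2 to the basis.

S(f_1,f_3): lcm = pq. S = -10p - 4q^2 - 6q + 48.
  reduce S modulo (f_1, f_2, f_3, f_4, h_5):
  remainder -7/6q - 7/2 ≠ 0; add h_6 = -7/6q - 7/2 to the basis.

The other S-polynomials (S(f_1,f_4), S(f_2,f_3), S(f_2,f_4), S(f_3,f_4), S(f_1,h_5), S(f_2,h_5), S(f_3,h_5), S(f_4,h_5), S(f_1,h_6), S(f_2,h_6), S(f_3,h_6), S(f_4,h_6), S(h_5,h_6)) all reduce to 0 modulo the current basis, so we have a Gröbner basis.
Inter-reduce: drop elements whose leading term is divisible by another's, tail-reduce, and make monic.
Reduced Gröbner basis: {p - 3, q + 3}.

A lex Gröbner basis eliminates variables successively. Here q + 3 depends only on q, with roots {-3}; lifting each root through the earlier basis elements recovers the full solutions.
  q = -3: the earlier basis element becomes p - 3 = 0, giving p = 3 — point (3, -3).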